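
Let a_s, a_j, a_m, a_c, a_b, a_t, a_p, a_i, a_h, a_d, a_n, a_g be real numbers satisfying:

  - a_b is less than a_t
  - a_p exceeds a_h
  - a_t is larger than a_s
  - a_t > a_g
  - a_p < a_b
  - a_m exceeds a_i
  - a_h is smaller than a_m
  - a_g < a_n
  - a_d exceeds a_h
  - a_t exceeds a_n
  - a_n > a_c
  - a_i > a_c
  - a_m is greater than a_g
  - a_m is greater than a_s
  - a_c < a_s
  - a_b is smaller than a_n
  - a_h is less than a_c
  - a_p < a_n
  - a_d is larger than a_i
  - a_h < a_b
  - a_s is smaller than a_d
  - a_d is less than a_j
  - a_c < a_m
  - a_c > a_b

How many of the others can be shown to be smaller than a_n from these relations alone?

5

From a_n the given relations immediately reach a_g, a_p, a_b, a_c.
From those, a_h — 5 in total.
No other element is forced below a_n by the given relations, so the count is 5.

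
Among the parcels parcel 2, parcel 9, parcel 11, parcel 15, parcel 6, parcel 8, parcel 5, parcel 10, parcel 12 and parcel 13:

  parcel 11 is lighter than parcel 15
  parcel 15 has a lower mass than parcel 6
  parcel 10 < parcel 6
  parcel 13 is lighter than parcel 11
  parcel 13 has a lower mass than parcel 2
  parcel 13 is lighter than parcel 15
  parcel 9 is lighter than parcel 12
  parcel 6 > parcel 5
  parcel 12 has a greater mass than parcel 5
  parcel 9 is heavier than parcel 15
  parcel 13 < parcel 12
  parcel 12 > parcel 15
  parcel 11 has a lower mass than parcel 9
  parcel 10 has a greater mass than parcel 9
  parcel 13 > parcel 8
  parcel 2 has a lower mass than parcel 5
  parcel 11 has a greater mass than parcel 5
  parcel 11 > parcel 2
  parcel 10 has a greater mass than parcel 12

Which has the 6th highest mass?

The consecutive relations fix a unique order: parcel 8 < parcel 13 < parcel 2 < parcel 5 < parcel 11 < parcel 15 < parcel 9 < parcel 12 < parcel 10 < parcel 6.
The 6th largest is parcel 11.

parcel 11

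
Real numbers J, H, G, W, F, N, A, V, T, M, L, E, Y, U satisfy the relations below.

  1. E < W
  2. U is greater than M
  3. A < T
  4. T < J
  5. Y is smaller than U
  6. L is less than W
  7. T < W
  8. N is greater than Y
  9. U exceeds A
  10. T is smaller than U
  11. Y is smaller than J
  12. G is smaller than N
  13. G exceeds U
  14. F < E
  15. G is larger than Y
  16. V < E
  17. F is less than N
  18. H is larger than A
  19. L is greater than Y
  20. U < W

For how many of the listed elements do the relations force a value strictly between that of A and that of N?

The relations place A below N. An element lies strictly between them when it is forced above A and also forced below N.
Above A: {T, U, G, W, H, J}. Below N: {F, Y, M, T, U, G}.
Intersection: {T, U, G} — 3.

3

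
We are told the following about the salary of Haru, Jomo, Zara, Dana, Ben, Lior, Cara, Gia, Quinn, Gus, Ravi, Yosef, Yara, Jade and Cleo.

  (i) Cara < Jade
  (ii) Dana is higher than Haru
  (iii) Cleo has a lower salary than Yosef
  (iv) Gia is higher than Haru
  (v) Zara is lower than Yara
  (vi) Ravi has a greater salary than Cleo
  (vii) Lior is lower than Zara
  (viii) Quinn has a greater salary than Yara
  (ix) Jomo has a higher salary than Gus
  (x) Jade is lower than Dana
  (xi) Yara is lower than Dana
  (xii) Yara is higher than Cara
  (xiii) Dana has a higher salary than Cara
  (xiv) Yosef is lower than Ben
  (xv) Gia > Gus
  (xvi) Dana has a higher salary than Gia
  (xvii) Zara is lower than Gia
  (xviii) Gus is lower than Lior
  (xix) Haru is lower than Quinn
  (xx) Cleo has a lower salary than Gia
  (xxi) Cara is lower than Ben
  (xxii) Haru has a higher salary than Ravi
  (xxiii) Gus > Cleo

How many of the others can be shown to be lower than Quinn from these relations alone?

From Quinn the given relations immediately reach Haru, Yara.
From those, Cara, Ravi, Zara — 5 in total.
From those, Cleo, Lior — 7 in total.
From those, Gus — 8 in total.
Nothing else is reachable below Quinn; 8 in all.

8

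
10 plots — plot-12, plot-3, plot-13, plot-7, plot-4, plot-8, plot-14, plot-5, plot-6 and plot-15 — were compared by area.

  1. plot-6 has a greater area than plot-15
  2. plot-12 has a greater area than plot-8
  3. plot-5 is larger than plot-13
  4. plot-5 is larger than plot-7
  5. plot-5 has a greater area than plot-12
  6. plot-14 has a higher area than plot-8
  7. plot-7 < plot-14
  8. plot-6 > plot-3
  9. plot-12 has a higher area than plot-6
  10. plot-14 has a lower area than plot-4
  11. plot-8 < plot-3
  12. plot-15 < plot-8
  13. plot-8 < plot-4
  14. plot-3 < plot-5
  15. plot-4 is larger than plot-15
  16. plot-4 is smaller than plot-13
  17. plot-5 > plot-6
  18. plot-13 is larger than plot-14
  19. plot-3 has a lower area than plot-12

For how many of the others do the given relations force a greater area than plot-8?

From plot-8 the given relations immediately reach plot-14, plot-3, plot-4, plot-12.
From those, plot-6, plot-13, plot-5 — 7 in total.
Nothing else is reachable above plot-8; 7 in all.

7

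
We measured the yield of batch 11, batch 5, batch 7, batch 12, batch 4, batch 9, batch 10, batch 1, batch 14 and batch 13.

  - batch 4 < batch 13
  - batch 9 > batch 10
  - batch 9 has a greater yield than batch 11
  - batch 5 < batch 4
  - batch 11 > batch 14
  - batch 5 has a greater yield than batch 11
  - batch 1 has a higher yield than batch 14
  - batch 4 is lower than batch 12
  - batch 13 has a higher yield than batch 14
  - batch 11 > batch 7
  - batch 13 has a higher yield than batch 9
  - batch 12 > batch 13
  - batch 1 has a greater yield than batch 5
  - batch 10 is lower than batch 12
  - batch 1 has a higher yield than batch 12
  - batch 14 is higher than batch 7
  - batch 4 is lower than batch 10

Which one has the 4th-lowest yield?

Piecing the relations together gives one ordering: batch 7 < batch 14 < batch 11 < batch 5 < batch 4 < batch 10 < batch 9 < batch 13 < batch 12 < batch 1.
The 4th smallest is batch 5.

batch 5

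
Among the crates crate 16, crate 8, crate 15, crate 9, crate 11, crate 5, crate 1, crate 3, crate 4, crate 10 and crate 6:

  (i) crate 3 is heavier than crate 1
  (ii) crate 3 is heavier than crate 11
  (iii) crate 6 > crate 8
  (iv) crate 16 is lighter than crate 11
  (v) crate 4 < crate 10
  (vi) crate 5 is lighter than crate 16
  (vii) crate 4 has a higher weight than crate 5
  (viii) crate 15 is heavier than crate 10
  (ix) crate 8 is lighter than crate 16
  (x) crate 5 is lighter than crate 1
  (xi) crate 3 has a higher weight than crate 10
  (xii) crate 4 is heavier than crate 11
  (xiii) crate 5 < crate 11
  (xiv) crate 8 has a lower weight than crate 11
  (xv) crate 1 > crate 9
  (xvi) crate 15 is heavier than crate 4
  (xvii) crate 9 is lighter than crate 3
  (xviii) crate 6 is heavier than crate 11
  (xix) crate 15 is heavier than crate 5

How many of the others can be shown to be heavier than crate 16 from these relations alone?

6

The elements the relations force above crate 16 are crate 11, crate 4, crate 10, crate 6, crate 15, crate 3 — no chain reaches any other.
That is 6.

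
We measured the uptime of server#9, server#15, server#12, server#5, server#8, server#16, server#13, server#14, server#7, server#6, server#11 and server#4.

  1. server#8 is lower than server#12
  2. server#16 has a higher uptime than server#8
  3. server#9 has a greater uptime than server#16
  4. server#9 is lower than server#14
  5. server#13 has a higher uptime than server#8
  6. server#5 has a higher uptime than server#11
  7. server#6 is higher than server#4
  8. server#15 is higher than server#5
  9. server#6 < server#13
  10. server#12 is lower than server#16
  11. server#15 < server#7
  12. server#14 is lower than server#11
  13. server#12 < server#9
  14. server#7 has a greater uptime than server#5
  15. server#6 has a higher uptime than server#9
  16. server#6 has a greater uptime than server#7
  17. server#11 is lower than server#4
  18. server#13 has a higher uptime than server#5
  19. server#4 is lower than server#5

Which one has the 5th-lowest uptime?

The consecutive relations fix a unique order: server#8 < server#12 < server#16 < server#9 < server#14 < server#11 < server#4 < server#5 < server#15 < server#7 < server#6 < server#13.
Counting 5 from the smallest end gives server#14.

server#14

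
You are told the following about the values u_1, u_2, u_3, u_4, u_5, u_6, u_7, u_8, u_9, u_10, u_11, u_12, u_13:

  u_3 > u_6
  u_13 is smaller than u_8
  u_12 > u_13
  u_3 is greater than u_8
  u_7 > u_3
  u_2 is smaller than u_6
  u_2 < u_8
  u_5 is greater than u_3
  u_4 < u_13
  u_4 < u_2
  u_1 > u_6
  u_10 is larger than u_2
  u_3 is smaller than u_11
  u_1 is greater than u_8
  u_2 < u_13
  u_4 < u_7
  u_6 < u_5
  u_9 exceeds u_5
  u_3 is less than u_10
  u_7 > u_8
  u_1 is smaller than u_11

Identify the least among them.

u_4

Chaining upward from u_4: directly above it, u_2, u_13, u_7; then u_6, u_8, u_10, u_12; then u_3, u_1, u_5; then u_11, u_9.
That covers every other element, and nothing is given below u_4, so u_4 is the least.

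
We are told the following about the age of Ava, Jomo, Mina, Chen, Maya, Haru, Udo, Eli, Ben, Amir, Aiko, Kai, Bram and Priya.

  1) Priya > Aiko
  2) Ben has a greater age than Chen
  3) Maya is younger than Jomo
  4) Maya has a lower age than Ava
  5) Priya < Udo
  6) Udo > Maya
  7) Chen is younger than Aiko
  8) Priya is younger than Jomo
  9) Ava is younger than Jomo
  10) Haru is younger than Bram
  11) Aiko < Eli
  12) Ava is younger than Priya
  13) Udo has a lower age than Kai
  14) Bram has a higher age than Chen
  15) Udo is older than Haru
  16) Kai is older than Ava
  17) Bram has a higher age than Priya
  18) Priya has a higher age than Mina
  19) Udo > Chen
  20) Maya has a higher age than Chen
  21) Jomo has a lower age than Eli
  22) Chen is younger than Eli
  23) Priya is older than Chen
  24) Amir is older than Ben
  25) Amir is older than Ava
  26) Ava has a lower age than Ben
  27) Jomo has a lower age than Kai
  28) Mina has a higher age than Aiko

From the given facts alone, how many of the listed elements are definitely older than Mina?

The elements the relations force above Mina are Priya, Jomo, Udo, Eli, Kai, Bram — no chain reaches any other.
That is 6.

6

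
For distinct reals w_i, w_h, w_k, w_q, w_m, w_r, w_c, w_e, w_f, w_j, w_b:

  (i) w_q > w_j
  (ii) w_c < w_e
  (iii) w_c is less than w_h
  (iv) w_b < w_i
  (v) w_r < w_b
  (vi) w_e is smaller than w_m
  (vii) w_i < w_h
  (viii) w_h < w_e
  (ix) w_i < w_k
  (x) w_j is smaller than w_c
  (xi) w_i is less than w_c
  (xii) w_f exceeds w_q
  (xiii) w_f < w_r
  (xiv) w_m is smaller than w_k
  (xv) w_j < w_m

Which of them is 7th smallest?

w_c

Piecing the relations together gives one ordering: w_j < w_q < w_f < w_r < w_b < w_i < w_c < w_h < w_e < w_m < w_k.
Counting 7 from the smallest end gives w_c.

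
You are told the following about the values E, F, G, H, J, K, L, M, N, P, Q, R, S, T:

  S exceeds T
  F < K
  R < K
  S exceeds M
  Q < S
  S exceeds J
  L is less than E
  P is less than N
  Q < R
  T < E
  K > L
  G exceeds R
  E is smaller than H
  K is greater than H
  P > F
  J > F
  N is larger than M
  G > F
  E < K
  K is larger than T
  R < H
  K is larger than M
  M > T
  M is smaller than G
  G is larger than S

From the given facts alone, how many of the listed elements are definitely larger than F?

The elements the relations force above F are J, S, P, N, G, K — no chain reaches any other.
That is 6.

6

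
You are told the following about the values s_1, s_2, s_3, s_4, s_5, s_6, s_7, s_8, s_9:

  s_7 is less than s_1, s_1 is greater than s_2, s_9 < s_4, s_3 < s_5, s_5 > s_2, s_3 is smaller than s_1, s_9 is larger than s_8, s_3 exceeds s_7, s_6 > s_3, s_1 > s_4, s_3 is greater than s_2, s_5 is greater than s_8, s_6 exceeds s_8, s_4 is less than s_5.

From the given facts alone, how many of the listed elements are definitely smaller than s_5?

6

Directly below s_5: s_2, s_8, s_4, s_3.
One step further: s_7, s_9 (6 so far).
Nothing else is reachable below s_5; 6 in all.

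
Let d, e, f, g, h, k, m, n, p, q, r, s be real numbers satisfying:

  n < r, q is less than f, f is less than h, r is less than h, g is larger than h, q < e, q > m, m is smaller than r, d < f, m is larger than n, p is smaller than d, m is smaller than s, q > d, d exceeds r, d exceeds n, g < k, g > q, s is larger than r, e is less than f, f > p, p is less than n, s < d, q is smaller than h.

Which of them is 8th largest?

s

Piecing the relations together gives one ordering: p < n < m < r < s < d < q < e < f < h < g < k.
Counting 8 from the largest end gives s.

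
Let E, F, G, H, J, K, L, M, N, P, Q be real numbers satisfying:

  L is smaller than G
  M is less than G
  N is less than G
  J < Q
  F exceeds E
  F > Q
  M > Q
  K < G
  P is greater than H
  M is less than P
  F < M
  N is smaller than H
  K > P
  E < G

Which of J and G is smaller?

The relevant relations are J < Q; Q < M; M < P; P < K; K < G.
Together: J < Q < M < P < K < G.
So J < G; J is the smaller of the two.

J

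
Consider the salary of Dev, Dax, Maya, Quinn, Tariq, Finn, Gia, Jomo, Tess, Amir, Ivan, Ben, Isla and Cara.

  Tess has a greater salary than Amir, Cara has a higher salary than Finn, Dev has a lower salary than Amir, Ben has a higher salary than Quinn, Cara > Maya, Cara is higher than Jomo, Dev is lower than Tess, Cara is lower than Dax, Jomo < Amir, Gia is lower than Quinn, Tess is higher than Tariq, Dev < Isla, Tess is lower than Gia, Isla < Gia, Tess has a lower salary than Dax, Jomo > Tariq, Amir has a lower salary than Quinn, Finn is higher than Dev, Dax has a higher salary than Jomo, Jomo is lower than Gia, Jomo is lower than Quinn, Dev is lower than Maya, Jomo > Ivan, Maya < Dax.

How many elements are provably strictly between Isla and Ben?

2

The relations place Isla below Ben. An element lies strictly between them when it is forced above Isla and also forced below Ben.
Above Isla: {Gia, Quinn}. Below Ben: {Dev, Tariq, Ivan, Jomo, Amir, Tess, Gia, Quinn}.
Intersection: {Gia, Quinn} — 2.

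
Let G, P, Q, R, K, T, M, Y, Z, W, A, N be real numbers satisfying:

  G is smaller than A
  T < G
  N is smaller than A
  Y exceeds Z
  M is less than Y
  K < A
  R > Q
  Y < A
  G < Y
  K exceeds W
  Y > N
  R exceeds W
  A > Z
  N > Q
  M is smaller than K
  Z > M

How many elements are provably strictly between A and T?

Chaining upward from T reaches: G, Y.
Chaining downward from A reaches: M, Q, W, N, Z, G, Y, K.
Strictly between T and A are those in both lists: G, Y — 2 elements.

2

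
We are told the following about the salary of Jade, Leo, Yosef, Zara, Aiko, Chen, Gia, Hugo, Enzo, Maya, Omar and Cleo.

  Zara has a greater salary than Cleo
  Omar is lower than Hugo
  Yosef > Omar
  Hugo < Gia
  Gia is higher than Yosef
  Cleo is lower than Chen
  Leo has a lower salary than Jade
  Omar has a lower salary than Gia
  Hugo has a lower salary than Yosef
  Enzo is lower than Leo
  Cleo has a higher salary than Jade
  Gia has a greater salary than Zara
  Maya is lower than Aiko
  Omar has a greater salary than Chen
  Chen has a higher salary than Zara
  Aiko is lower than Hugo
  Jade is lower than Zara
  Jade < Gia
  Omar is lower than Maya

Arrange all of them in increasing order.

The consecutive links are each given: Enzo < Leo; Leo < Jade; Jade < Cleo; Cleo < Zara; Zara < Chen; Chen < Omar; Omar < Maya; Maya < Aiko; Aiko < Hugo; Hugo < Yosef; Yosef < Gia.

Enzo < Leo < Jade < Cleo < Zara < Chen < Omar < Maya < Aiko < Hugo < Yosef < Gia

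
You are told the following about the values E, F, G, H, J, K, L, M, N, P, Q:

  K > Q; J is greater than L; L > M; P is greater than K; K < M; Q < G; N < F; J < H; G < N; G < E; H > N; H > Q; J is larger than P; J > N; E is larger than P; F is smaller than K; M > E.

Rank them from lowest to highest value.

Q < G < N < F < K < P < E < M < L < J < H

The consecutive links are each given: Q < G; G < N; N < F; F < K; K < P; P < E; E < M; M < L; L < J; J < H.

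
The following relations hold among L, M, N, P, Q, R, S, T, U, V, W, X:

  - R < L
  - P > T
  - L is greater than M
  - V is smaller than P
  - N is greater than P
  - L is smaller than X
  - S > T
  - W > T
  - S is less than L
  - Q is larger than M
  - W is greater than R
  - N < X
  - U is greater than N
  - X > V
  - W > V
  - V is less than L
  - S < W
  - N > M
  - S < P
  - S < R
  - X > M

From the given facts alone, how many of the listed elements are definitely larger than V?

The elements the relations force above V are P, N, L, X, U, W — no chain reaches any other.
That is 6.

6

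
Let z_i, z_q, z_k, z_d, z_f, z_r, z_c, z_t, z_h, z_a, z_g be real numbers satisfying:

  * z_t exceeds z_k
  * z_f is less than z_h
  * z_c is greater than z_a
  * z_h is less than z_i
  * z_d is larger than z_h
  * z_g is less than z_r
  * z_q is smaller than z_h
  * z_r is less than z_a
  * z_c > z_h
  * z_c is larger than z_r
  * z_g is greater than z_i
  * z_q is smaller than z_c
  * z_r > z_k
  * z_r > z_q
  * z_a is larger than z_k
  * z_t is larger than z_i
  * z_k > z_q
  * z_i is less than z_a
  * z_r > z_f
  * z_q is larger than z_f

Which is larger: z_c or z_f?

Link the given pairs in sequence: z_f < z_q; z_q < z_h; z_h < z_i; z_i < z_g; z_g < z_r; z_r < z_a; z_a < z_c.
Chaining these gives z_f < z_q < z_h < z_i < z_g < z_r < z_a < z_c.
So z_f < z_c; z_c is the larger of the two.

z_c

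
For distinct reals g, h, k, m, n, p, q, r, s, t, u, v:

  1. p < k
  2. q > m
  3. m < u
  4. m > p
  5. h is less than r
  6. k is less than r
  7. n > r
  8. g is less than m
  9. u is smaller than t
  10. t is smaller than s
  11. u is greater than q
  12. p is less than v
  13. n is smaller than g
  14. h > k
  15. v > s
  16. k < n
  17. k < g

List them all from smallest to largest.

The consecutive links are each given: p < k; k < h; h < r; r < n; n < g; g < m; m < q; q < u; u < t; t < s; s < v.

p < k < h < r < n < g < m < q < u < t < s < v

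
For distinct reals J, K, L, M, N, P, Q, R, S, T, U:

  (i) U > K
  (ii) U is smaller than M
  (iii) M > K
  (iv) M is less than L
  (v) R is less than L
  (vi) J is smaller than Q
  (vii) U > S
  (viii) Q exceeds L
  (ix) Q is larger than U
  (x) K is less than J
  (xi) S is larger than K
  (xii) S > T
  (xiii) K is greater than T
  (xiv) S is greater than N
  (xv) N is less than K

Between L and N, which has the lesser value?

Following the relations from N: N < K < S < U < M < L.
So N < L; N is the smaller of the two.

N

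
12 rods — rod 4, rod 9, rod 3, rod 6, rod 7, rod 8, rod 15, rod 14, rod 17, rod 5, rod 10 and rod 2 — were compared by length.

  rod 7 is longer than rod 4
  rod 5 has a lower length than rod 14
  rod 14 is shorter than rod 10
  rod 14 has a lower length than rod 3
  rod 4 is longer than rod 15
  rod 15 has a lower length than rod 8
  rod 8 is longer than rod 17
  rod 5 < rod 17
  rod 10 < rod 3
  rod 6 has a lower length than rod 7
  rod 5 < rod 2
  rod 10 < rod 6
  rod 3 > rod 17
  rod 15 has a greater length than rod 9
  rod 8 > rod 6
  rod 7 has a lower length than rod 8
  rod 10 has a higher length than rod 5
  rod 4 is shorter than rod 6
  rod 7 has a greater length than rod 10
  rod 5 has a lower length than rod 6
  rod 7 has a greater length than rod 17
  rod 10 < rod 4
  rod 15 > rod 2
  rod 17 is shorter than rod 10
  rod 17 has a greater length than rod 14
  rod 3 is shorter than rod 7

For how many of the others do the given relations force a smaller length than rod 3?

From rod 3 the given relations immediately reach rod 14, rod 17, rod 10.
From those, rod 5 — 4 in total.
Nothing else is reachable below rod 3; 4 in all.

4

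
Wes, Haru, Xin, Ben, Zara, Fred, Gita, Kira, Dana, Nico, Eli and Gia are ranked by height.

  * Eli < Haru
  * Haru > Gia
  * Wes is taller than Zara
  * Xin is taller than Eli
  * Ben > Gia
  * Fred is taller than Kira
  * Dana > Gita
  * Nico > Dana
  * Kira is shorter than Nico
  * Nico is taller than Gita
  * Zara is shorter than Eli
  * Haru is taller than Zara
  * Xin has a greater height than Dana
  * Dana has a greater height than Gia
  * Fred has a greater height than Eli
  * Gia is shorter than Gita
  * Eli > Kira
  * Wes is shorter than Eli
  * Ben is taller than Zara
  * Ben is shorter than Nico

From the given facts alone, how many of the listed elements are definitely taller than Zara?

The elements the relations force above Zara are Ben, Wes, Eli, Fred, Haru, Xin, Nico — no chain reaches any other.
That is 7.

7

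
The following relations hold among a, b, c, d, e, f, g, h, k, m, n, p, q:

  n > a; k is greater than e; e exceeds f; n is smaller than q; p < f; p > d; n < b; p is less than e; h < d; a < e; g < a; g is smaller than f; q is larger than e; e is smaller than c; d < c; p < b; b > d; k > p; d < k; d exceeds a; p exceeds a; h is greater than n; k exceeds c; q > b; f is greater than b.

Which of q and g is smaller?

g

g < a < n < h < d < p < b < f < e < q, by transitivity through a, n, h, d, p, b, f, e.
So g < q; g is the smaller of the two.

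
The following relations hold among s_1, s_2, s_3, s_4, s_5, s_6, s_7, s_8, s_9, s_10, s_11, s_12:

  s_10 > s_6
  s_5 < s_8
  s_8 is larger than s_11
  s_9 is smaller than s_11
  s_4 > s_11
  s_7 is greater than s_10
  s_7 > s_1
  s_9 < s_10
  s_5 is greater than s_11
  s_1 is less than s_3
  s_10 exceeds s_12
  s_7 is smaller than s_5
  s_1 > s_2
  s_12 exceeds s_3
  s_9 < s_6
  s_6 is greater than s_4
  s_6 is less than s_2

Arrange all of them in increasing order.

Each adjacent pair is fixed by a given relation: s_9 < s_11; s_11 < s_4; s_4 < s_6; s_6 < s_2; s_2 < s_1; s_1 < s_3; s_3 < s_12; s_12 < s_10; s_10 < s_7; s_7 < s_5; s_5 < s_8. Chaining them end to end gives the full order.

s_9 < s_11 < s_4 < s_6 < s_2 < s_1 < s_3 < s_12 < s_10 < s_7 < s_5 < s_8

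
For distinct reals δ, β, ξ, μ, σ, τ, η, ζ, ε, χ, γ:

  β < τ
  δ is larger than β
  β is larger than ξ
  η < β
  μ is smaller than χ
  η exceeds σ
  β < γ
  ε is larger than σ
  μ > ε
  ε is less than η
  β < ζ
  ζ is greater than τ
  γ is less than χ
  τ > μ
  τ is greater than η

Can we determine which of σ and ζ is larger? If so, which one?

σ < η < β < τ < ζ, by transitivity through η, β, τ.
So ζ is larger.

ζ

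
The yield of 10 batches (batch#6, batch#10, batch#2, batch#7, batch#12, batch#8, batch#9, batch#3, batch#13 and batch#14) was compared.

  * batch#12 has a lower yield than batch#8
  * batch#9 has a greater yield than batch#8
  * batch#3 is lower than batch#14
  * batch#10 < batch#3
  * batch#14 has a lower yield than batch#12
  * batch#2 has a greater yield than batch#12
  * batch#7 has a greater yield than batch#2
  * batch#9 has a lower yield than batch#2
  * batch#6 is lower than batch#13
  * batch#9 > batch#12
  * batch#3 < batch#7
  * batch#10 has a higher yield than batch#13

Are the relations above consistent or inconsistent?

Every relation is compatible with batch#6 < batch#13 < batch#10 < batch#3 < batch#14 < batch#12 < batch#8 < batch#9 < batch#2 < batch#7; the set is consistent.

consistent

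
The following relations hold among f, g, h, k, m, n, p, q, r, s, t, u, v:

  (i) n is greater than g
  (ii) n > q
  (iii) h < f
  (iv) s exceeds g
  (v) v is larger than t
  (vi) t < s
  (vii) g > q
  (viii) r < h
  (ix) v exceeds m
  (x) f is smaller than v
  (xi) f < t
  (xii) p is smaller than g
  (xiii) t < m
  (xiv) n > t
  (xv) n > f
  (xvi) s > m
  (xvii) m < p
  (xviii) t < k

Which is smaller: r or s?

r < h and h < f give r < f.
Then f < t extends the chain to t.
Then t < m extends the chain to m.
Then m < p extends the chain to p.
With p < g: r < h < f < t < m < p < g.
With g < s: r < h < f < t < m < p < g < s.
So r < s; r is the smaller of the two.

r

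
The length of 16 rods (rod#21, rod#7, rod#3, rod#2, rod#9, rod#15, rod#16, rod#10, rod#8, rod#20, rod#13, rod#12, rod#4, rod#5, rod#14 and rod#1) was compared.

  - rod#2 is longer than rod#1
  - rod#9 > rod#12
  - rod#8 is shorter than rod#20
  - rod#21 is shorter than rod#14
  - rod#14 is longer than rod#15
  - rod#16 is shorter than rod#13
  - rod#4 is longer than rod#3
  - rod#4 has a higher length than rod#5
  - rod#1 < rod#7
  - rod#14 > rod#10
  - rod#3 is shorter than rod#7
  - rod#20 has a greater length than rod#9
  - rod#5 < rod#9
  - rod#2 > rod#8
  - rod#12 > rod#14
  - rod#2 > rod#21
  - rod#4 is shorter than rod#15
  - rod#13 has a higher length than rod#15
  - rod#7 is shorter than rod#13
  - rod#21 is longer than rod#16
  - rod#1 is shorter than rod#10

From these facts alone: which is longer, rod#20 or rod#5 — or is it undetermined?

rod#20

rod#5 < rod#4 < rod#15 < rod#14 < rod#12 < rod#9 < rod#20, by transitivity through rod#4, rod#15, rod#14, rod#12, rod#9.
So rod#20 is longer.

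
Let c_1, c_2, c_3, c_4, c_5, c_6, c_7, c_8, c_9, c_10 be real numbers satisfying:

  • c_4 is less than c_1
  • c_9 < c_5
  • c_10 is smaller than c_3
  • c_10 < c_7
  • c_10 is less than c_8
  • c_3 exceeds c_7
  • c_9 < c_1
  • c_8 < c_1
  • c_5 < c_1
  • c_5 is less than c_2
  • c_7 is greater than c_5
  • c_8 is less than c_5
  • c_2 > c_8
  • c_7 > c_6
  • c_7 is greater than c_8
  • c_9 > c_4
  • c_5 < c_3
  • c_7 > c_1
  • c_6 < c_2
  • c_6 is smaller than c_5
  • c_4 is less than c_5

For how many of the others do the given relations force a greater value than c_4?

6

The elements the relations force above c_4 are c_9, c_5, c_1, c_7, c_3, c_2 — no chain reaches any other.
That is 6.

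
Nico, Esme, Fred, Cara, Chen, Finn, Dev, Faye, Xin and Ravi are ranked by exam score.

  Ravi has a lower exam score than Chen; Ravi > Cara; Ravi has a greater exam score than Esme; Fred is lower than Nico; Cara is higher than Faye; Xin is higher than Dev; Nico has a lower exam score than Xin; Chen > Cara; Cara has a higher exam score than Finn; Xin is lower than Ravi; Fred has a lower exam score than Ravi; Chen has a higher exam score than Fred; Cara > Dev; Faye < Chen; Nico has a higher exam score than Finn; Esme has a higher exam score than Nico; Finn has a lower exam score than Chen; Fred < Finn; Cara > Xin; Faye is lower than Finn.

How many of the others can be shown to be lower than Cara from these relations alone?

From Cara the given relations immediately reach Faye, Finn, Dev, Xin.
From those, Fred, Nico — 6 in total.
Nothing else is reachable below Cara; 6 in all.

6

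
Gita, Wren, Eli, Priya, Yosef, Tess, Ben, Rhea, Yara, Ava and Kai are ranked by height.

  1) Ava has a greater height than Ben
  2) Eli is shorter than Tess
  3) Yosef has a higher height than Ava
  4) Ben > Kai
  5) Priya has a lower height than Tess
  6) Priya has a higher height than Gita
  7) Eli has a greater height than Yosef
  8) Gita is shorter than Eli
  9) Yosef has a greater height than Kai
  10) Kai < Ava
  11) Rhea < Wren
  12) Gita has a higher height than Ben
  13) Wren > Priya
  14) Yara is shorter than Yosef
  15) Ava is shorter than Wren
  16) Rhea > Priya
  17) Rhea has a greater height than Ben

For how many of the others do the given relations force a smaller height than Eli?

From Eli the given relations immediately reach Gita, Yosef.
From those, Kai, Yara, Ben, Ava — 6 in total.
No other element is forced below Eli by the given relations, so the count is 6.

6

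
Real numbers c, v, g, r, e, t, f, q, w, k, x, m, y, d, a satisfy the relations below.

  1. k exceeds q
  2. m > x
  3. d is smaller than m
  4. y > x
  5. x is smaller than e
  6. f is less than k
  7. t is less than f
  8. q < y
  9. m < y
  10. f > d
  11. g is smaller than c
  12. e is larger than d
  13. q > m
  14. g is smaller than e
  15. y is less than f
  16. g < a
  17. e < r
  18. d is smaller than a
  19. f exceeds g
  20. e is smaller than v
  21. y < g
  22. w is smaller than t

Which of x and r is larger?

Link the given pairs in sequence: x < m; m < q; q < y; y < g; g < e; e < r.
Together: x < m < q < y < g < e < r.
So x < r; r is the larger of the two.

r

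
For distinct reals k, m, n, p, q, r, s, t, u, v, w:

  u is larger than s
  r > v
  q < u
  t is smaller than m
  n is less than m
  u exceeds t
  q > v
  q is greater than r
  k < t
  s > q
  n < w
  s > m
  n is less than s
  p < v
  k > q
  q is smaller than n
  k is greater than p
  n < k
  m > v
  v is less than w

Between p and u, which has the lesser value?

p

p < v and v < r give p < r.
Then r < q extends the chain to q.
Then q < n extends the chain to n.
With n < k: p < v < r < q < n < k.
With k < t: p < v < r < q < n < k < t.
Then t < m extends the chain to m.
With m < s: p < v < r < q < n < k < t < m < s.
With s < u: p < v < r < q < n < k < t < m < s < u.
So p < u; p is the smaller of the two.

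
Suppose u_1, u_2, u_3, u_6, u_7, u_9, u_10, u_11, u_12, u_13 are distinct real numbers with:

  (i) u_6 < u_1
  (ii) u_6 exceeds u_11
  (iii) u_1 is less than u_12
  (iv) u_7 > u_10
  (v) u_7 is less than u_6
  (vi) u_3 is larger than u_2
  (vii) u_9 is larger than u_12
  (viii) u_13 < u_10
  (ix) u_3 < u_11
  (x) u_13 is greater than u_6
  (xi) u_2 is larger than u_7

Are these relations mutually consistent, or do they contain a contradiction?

inconsistent

We have u_6 < u_13 stated directly, yet also u_13 < u_10 < u_7 < u_2 < u_3 < u_11 < u_6 by chaining the others — so u_13 < u_6. Contradiction.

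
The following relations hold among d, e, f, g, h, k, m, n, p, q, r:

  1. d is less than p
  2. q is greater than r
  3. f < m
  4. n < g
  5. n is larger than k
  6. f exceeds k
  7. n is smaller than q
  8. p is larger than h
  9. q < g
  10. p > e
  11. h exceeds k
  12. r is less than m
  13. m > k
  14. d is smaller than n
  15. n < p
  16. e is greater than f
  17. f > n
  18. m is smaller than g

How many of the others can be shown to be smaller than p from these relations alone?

Directly below p: d, n, e, h.
One step further: k, f (6 so far).
Nothing else is reachable below p; 6 in all.

6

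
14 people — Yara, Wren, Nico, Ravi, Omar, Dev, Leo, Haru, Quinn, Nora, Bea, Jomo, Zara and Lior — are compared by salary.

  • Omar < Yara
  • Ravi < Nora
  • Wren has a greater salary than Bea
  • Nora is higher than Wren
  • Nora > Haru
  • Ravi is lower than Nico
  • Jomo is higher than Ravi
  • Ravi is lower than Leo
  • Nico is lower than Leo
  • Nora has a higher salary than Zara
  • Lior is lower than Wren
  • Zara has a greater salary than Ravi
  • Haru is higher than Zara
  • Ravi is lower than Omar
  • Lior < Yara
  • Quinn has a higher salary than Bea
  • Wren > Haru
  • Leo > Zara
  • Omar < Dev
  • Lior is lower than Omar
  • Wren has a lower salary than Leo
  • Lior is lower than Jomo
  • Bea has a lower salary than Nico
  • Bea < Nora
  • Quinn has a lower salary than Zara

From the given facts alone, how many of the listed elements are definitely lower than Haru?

4

The elements the relations force below Haru are Bea, Ravi, Quinn, Zara — no chain reaches any other.
That is 4.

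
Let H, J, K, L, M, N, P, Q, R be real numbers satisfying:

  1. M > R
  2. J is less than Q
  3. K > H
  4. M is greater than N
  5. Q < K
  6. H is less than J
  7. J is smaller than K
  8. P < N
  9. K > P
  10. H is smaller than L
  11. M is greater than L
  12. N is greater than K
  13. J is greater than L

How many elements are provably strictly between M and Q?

The relations place Q below M. An element lies strictly between them when it is forced above Q and also forced below M.
Above Q: {K, N}. Below M: {H, P, L, J, R, K, N}.
Intersection: {K, N} — 2.

2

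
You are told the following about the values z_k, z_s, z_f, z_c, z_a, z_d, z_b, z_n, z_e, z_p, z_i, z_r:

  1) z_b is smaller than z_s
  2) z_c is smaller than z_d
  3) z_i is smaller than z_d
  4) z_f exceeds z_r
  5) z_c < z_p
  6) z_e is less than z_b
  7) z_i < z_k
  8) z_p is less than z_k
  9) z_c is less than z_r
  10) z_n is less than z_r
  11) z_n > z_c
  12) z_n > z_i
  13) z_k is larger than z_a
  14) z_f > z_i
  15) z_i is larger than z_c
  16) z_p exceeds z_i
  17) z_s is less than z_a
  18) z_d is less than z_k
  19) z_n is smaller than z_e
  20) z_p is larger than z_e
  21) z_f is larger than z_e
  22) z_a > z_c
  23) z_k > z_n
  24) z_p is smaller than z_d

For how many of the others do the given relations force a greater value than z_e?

Directly above z_e: z_b, z_p, z_f.
One step further: z_s, z_d, z_k (6 so far).
One step further: z_a (7 so far).
Nothing else is reachable above z_e; 7 in all.

7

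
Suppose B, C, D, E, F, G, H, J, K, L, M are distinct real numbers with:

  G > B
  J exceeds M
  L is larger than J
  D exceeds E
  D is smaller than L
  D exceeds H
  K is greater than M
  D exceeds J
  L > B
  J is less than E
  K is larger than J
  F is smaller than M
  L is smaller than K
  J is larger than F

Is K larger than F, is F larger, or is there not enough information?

K

Chaining the given relations: F < J < E < D < L < K.
So K is larger.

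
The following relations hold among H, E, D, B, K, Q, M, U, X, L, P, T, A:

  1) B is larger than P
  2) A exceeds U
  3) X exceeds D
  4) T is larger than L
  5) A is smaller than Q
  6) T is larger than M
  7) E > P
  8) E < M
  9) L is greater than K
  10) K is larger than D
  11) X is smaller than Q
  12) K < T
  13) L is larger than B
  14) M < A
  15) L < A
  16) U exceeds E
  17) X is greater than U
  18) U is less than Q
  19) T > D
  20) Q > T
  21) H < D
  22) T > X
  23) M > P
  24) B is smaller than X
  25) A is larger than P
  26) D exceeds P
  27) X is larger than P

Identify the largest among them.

Q

Chaining downward from Q: directly below it, U, X, A, T; then P, E, M, B, D, K, L; then H.
That covers every other element, and nothing is given above Q, so Q is the largest.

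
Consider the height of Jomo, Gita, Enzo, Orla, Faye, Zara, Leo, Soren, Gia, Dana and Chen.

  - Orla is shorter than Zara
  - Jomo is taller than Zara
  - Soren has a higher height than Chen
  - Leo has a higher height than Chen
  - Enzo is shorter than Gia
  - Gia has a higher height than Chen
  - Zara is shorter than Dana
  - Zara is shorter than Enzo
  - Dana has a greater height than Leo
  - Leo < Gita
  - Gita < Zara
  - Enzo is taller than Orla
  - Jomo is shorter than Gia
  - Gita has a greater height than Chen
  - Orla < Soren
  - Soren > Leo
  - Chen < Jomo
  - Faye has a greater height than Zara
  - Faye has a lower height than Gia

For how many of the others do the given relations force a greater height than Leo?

8

From Leo the given relations immediately reach Gita, Dana, Soren.
From those, Zara — 4 in total.
From those, Enzo, Jomo, Faye — 7 in total.
From those, Gia — 8 in total.
Nothing else is reachable above Leo; 8 in all.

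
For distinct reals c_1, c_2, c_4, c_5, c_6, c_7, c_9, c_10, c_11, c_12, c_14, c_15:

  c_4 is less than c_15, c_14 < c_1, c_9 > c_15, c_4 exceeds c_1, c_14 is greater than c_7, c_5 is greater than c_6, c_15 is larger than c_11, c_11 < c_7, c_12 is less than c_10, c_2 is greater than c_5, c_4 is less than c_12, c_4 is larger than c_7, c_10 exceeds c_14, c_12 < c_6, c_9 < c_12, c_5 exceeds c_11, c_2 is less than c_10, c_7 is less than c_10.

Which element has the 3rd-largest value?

c_5

The consecutive relations fix a unique order: c_11 < c_7 < c_14 < c_1 < c_4 < c_15 < c_9 < c_12 < c_6 < c_5 < c_2 < c_10.
Counting 3 from the largest end gives c_5.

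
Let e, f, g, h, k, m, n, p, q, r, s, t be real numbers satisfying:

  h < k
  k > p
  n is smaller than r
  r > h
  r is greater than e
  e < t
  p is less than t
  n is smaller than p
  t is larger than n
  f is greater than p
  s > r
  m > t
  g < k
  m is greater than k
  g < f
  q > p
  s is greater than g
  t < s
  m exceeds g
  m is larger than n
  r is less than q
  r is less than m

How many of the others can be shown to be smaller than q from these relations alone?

5

From q the given relations immediately reach p, r.
From those, n, h, e — 5 in total.
Nothing else is reachable below q; 5 in all.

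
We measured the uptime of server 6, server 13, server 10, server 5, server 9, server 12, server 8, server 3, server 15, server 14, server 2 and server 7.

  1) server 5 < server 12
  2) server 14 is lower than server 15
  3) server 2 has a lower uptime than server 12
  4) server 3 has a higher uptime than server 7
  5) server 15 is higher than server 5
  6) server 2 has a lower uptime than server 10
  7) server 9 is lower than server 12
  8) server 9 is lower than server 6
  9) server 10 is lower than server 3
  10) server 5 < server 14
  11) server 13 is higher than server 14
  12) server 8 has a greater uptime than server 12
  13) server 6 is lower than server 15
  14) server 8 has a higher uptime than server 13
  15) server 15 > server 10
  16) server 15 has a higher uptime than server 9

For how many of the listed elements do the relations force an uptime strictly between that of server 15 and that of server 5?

Chaining upward from server 5 reaches: server 14, server 13, server 12, server 8.
Chaining downward from server 15 reaches: server 9, server 14, server 2, server 6, server 10.
Strictly between server 5 and server 15 are those in both lists: server 14 — 1 element.

1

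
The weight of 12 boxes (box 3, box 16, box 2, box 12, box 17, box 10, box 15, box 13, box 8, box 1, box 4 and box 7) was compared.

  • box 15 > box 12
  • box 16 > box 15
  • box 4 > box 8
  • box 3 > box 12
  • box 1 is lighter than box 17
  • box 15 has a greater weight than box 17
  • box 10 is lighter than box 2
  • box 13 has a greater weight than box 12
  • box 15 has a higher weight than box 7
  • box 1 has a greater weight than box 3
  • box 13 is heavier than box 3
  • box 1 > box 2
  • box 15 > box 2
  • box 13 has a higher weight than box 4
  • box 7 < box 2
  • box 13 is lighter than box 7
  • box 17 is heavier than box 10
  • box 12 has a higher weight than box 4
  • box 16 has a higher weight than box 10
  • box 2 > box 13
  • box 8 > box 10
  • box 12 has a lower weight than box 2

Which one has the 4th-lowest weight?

The consecutive relations fix a unique order: box 10 < box 8 < box 4 < box 12 < box 3 < box 13 < box 7 < box 2 < box 1 < box 17 < box 15 < box 16.
The 4th smallest is box 12.

box 12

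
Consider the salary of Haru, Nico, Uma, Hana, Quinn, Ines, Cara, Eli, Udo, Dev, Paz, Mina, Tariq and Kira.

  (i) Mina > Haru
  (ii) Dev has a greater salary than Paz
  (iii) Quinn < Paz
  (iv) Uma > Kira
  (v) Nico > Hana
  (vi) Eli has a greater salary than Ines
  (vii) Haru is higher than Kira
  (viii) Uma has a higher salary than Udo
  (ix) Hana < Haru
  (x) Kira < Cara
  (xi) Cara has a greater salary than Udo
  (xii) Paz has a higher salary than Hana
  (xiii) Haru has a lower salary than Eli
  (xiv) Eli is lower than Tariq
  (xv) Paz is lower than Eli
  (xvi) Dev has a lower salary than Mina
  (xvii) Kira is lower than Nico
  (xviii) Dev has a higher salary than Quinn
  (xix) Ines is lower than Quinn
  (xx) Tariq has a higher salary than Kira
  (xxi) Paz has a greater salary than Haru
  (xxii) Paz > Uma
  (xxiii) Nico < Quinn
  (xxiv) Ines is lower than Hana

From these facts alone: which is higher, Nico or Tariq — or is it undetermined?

The relevant relations are Nico < Quinn; Quinn < Paz; Paz < Eli; Eli < Tariq.
Chaining these gives Nico < Quinn < Paz < Eli < Tariq.
So Tariq is higher.

Tariq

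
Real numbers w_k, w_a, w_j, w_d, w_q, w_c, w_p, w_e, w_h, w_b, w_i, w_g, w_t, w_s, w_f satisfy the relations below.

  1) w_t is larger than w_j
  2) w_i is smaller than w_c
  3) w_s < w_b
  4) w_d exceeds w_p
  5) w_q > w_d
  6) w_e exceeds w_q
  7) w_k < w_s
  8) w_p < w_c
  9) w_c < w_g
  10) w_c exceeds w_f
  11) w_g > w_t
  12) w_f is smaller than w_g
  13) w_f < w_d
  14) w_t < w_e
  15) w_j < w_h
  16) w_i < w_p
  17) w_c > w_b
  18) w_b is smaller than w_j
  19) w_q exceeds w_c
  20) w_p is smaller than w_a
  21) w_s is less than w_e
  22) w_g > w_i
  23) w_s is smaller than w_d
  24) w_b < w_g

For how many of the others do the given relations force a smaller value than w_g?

The elements the relations force below w_g are w_i, w_k, w_p, w_s, w_f, w_b, w_c, w_j, w_t — no chain reaches any other.
That is 9.

9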